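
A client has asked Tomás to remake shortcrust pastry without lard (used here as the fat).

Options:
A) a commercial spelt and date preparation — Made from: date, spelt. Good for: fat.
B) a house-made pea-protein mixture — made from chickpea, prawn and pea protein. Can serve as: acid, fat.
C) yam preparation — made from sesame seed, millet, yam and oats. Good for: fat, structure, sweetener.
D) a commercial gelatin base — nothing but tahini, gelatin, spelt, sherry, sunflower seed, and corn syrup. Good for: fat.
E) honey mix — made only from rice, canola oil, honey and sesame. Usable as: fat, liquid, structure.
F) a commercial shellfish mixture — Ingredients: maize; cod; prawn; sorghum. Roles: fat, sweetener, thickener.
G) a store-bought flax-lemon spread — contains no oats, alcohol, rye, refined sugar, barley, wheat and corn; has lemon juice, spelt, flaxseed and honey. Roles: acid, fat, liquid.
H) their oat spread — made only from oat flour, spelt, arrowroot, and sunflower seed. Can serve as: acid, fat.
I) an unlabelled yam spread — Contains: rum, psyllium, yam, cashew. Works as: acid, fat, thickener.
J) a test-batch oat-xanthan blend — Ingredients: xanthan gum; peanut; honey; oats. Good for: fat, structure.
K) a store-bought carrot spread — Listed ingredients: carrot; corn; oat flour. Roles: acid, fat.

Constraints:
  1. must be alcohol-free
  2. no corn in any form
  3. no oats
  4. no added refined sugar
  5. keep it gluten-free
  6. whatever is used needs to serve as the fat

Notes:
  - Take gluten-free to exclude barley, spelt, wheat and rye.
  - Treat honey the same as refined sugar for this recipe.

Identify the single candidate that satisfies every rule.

B

A: has spelt, so not gluten-free — reject
B: gluten-free, no oats — keep
C: has oats, so not oat-free — reject
D: has spelt, so not gluten-free; has sherry, so not alcohol-free (and 1 more) — no
E: has honey, so not no-added-sugar — out
F: has maize, so not corn-free — out
G: has spelt, so not gluten-free; has honey, so not no-added-sugar — out
H: has spelt, so not gluten-free; has oat flour, so not oat-free — reject
I: has rum, so not alcohol-free — reject
J: has oats, so not oat-free; has honey, so not no-added-sugar — no
K: has oat flour, so not oat-free; has corn, so not corn-free — reject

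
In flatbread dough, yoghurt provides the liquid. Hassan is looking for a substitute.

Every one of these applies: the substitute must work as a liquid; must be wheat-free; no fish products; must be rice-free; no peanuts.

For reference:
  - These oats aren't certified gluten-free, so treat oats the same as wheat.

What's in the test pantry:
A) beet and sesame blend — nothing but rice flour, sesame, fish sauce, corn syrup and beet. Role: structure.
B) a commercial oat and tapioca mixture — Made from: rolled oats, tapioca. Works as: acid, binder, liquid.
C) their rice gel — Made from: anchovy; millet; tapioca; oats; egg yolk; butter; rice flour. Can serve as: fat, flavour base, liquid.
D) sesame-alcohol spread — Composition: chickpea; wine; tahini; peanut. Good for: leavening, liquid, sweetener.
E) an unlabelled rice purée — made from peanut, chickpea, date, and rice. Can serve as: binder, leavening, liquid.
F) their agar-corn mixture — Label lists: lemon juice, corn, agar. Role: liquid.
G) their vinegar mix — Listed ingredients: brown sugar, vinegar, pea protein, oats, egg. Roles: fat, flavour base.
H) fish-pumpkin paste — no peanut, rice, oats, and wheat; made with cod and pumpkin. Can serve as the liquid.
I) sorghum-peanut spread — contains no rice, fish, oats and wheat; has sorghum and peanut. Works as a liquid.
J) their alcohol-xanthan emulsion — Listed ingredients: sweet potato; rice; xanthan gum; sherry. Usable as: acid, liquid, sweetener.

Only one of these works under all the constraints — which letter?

A: not usable as a liquid; has rice flour, so not rice-free (and 1 more) — no
B: has rolled oats, so not wheat-free — no
C: has rice flour, so not rice-free; has oats, so not wheat-free (and 1 more) — reject
D: has peanut, so not peanut-free — no
E: has rice, so not rice-free; has peanut, so not peanut-free — reject
F: all constraints satisfied — valid
G: not usable as a liquid; has oats, so not wheat-free — no
H: has cod, so not fish-free — no
I: has peanut, so not peanut-free — no
J: has rice, so not rice-free — out

F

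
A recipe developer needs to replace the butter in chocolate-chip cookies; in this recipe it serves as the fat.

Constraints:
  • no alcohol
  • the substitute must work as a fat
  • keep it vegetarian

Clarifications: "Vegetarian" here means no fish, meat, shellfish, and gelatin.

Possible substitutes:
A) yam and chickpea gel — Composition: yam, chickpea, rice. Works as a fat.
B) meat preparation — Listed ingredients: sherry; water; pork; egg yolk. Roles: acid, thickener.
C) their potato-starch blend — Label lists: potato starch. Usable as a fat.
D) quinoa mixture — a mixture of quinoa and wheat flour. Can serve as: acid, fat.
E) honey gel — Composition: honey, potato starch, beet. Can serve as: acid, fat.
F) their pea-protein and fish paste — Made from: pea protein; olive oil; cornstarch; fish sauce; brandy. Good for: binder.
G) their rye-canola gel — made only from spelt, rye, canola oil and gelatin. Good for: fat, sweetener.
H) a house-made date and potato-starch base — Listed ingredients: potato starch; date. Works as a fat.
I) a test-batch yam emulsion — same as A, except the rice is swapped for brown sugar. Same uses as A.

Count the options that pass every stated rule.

6

A: no alcohol, vegetarian — OK
B: not usable as a fat; has pork, so not vegetarian (and 1 more) — no
C: every rule checks out — OK
D: every rule checks out — OK
E: only honey, potato starch, and beet; none excluded — keep
F: not usable as a fat; has fish sauce, so not vegetarian (and 1 more) — no
G: has gelatin, so not vegetarian — no
H: nothing on the exclusion list — keep
I: vegetarian, no alcohol — valid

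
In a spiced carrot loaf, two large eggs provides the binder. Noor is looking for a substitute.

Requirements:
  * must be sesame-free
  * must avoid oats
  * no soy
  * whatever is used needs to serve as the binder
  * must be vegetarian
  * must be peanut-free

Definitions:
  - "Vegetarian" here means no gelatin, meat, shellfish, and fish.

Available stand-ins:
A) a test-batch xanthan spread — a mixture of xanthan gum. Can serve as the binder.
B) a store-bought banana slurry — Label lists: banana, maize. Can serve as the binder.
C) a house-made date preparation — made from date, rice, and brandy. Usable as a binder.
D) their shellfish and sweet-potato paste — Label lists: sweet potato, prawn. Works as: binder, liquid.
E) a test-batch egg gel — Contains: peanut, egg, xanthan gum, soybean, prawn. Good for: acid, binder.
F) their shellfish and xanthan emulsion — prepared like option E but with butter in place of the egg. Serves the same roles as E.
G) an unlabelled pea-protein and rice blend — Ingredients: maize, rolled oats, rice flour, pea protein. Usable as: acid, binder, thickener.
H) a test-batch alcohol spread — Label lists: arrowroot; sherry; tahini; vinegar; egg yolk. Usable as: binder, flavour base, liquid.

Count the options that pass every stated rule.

A: every rule checks out — valid
B: works as a binder, no peanut, no soy — keep
C: vegetarian, no soy — valid
D: has prawn, so not vegetarian — no
E: has prawn, so not vegetarian; has soybean, so not soy-free (and 1 more) — no
F: has prawn, so not vegetarian; has soybean, so not soy-free (and 1 more) — no
G: has rolled oats, so not oat-free — out
H: has tahini, so not sesame-free — no

3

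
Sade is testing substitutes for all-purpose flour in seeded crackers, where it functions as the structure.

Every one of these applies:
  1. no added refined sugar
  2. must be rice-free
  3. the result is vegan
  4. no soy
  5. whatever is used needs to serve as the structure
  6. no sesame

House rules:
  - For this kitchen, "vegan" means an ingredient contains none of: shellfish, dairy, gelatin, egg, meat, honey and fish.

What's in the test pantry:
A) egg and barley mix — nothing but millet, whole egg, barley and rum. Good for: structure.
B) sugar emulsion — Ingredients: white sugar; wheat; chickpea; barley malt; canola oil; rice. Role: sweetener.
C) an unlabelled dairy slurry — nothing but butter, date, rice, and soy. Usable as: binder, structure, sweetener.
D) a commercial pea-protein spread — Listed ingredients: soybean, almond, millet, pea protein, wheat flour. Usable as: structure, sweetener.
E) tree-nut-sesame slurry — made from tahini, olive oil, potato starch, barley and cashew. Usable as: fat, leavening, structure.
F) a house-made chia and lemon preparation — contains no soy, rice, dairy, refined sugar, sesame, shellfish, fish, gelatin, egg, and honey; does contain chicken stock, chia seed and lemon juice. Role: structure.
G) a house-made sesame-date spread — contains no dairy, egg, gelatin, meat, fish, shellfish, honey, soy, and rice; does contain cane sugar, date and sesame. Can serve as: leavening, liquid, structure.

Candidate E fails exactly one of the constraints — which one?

sesame-free

usable as a structure: satisfied
vegan: satisfied
no-added-sugar: satisfied
rice-free: satisfied
soy-free: satisfied
sesame-free: has tahini — fails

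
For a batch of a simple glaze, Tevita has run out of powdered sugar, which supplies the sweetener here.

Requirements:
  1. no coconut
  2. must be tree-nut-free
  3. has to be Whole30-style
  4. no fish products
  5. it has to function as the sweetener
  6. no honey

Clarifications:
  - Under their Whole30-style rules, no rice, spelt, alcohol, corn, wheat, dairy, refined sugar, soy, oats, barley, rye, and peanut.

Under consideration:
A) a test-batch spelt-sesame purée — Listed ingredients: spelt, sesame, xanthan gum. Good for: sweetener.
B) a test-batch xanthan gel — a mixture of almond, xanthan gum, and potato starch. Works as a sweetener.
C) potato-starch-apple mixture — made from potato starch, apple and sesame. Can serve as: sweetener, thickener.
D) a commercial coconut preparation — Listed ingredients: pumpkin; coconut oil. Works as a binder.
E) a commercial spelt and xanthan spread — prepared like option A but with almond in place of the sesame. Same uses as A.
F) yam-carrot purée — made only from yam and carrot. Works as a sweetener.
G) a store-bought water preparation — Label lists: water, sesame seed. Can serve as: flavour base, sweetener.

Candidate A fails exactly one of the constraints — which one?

usable as a sweetener: satisfied
Whole30-style: has spelt — fails
tree-nut-free: satisfied
coconut-free: satisfied
fish-free: satisfied
honey-free: satisfied

Whole30-style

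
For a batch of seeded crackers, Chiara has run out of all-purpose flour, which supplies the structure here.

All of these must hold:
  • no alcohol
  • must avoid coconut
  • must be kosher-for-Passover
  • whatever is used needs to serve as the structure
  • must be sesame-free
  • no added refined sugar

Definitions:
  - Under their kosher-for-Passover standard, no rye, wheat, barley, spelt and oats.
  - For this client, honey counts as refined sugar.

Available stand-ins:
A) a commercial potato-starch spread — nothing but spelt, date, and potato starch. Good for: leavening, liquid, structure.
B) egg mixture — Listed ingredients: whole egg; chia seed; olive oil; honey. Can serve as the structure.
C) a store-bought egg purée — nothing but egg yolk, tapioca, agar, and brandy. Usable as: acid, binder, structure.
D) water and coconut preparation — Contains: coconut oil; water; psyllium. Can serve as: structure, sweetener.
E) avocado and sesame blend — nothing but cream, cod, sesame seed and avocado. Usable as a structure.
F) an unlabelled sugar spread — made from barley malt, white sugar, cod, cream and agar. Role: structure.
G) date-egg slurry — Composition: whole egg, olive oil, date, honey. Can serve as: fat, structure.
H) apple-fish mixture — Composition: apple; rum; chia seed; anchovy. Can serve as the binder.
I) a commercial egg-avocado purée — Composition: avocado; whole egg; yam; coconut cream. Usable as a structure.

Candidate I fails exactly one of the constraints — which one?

coconut-free

usable as a structure: satisfied
kosher-for-Passover: satisfied
no-added-sugar: satisfied
alcohol-free: satisfied
coconut-free: has coconut cream — fails
sesame-free: satisfied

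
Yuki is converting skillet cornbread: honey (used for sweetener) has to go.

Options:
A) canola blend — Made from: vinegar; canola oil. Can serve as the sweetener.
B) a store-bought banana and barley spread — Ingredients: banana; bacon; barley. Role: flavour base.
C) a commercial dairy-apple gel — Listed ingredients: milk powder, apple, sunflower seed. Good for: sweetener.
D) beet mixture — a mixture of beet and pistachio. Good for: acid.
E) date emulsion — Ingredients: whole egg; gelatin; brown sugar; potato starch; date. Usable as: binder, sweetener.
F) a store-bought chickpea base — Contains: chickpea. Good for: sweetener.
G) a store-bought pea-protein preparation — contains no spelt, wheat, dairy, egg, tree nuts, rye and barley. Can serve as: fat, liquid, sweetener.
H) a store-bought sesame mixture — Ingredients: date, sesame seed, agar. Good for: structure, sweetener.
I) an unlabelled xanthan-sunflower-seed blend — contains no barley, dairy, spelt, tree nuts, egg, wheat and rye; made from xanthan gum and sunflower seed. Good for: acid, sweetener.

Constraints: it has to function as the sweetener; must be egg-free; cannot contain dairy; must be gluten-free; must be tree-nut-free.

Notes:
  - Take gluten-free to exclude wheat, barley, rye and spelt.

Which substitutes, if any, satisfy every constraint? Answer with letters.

A: no tree nuts, no egg — keep
B: not usable as a sweetener; has barley, so not gluten-free — reject
C: has milk powder, so not dairy-free — reject
D: not usable as a sweetener; has pistachio, so not tree-nut-free — no
E: has whole egg, so not egg-free — out
F: works as a sweetener, no tree nuts, no dairy — OK
G: nothing on the exclusion list — keep
H: nothing on the exclusion list — valid
I: no tree nuts, no egg — keep

A, F, G, H, I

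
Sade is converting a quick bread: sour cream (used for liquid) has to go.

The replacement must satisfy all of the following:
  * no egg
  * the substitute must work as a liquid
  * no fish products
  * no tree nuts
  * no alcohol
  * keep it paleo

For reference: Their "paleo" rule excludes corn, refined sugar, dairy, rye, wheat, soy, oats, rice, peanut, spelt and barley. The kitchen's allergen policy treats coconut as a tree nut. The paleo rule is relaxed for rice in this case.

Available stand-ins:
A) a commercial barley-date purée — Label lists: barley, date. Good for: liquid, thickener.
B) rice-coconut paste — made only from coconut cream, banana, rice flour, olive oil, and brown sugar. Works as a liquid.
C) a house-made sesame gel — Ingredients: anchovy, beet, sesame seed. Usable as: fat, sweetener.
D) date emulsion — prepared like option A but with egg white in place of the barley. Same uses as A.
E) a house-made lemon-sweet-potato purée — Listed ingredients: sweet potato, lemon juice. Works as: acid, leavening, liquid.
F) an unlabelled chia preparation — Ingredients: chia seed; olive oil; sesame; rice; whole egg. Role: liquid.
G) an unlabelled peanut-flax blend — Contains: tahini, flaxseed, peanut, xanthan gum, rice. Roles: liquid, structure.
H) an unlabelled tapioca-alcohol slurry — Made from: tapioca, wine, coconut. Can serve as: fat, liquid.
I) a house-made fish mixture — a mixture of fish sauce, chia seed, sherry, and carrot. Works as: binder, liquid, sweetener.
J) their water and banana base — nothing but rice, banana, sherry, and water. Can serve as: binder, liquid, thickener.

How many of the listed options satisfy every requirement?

1

A: has barley, so not paleo — no
B: has brown sugar, so not paleo; has coconut cream, so not tree-nut-free — no
C: not usable as a liquid; has anchovy, so not fish-free — no
D: has egg white, so not egg-free — no
E: works as a liquid, no alcohol, tree-nut-free — keep
F: has whole egg, so not egg-free — reject
G: has peanut, so not paleo — out
H: has coconut, so not tree-nut-free; has wine, so not alcohol-free — reject
I: has fish sauce, so not fish-free; has sherry, so not alcohol-free — out
J: has sherry, so not alcohol-free — reject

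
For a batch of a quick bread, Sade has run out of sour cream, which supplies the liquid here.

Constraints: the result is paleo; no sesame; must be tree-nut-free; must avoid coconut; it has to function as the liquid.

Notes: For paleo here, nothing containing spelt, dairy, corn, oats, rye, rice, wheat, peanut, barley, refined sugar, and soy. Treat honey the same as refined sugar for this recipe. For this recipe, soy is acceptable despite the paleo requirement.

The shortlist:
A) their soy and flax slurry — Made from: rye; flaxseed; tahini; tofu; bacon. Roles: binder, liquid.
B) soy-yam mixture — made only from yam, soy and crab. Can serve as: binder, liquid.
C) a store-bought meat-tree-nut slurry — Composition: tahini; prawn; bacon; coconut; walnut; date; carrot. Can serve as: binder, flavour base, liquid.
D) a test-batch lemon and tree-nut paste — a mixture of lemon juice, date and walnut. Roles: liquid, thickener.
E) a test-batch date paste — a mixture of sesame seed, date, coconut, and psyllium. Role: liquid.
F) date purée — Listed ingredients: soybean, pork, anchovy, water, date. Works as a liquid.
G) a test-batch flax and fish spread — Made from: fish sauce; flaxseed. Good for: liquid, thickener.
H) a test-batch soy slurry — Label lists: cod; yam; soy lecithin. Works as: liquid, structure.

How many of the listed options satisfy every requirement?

A: has rye, so not paleo; has tahini, so not sesame-free — reject
B: soy is permitted under the paleo carve-out; nothing else excluded — keep
C: has tahini, so not sesame-free; has walnut, so not tree-nut-free (and 1 more) — out
D: has walnut, so not tree-nut-free — no
E: has sesame seed, so not sesame-free; has coconut, so not coconut-free — out
F: soy is permitted under the paleo carve-out; nothing else excluded — OK
G: only fish sauce and flaxseed; none excluded — valid
H: soy is permitted under the paleo carve-out; nothing else excluded — keep

4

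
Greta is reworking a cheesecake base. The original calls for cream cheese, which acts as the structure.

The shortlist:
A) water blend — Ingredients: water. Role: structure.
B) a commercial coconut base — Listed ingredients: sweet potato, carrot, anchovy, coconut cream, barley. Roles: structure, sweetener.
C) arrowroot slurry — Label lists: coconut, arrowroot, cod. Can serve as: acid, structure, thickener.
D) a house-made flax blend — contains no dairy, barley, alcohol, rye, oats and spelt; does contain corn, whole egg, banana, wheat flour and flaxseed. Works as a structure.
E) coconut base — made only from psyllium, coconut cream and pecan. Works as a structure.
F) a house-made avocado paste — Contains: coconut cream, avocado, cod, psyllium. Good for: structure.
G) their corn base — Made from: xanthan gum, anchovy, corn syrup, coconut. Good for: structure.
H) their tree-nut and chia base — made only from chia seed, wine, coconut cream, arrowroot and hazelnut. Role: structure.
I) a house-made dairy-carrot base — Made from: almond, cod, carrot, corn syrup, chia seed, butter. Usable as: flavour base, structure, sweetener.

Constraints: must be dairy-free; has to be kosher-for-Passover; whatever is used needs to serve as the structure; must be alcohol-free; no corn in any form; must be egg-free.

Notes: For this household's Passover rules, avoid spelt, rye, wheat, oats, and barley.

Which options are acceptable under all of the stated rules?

A: only water; none excluded — keep
B: has barley, so not kosher-for-Passover — no
C: only coconut, cod, and arrowroot; none excluded — OK
D: has wheat flour, so not kosher-for-Passover; has whole egg, so not egg-free (and 1 more) — reject
E: works as a structure, no alcohol, no corn — valid
F: coconut cream and cod etc. — none of it excluded — keep
G: has corn syrup, so not corn-free — no
H: has wine, so not alcohol-free — reject
I: has corn syrup, so not corn-free; has butter, so not dairy-free — reject

A, C, E, F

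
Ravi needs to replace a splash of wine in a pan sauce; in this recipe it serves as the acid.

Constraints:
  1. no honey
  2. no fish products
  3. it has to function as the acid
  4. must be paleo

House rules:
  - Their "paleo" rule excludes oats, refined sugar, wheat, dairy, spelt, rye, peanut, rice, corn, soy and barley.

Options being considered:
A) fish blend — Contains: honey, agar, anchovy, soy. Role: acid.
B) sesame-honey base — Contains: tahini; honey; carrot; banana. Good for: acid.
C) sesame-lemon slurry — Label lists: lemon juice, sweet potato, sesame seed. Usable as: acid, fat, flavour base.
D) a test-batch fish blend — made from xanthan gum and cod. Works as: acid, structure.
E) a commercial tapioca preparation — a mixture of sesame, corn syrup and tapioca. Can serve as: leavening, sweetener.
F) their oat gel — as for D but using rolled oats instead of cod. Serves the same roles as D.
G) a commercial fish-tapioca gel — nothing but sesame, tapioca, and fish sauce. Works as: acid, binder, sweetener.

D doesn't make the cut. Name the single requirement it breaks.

usable as an acid: satisfied
paleo: satisfied
honey-free: satisfied
fish-free: has cod — fails

fish-free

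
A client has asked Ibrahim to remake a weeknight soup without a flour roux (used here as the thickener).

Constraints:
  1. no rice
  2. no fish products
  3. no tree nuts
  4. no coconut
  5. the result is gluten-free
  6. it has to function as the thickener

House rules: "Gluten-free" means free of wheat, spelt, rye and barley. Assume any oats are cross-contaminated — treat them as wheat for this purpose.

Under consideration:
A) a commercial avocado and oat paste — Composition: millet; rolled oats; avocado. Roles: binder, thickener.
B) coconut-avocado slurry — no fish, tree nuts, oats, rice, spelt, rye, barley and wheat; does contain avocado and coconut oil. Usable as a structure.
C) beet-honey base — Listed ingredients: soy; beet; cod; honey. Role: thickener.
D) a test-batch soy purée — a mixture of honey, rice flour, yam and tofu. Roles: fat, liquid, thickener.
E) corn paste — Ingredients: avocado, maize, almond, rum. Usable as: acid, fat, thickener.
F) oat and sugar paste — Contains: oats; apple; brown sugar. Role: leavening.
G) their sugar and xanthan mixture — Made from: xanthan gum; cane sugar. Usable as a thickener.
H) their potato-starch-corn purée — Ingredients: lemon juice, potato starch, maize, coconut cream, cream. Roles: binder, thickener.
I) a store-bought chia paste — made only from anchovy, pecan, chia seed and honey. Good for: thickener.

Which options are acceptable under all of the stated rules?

A: has rolled oats, so not gluten-free — reject
B: not usable as a thickener; has coconut oil, so not coconut-free — reject
C: has cod, so not fish-free — reject
D: has rice flour, so not rice-free — no
E: has almond, so not tree-nut-free — out
F: not usable as a thickener; has oats, so not gluten-free — out
G: only cane sugar and xanthan gum; none excluded — OK
H: has coconut cream, so not coconut-free — no
I: has anchovy, so not fish-free; has pecan, so not tree-nut-free — reject

G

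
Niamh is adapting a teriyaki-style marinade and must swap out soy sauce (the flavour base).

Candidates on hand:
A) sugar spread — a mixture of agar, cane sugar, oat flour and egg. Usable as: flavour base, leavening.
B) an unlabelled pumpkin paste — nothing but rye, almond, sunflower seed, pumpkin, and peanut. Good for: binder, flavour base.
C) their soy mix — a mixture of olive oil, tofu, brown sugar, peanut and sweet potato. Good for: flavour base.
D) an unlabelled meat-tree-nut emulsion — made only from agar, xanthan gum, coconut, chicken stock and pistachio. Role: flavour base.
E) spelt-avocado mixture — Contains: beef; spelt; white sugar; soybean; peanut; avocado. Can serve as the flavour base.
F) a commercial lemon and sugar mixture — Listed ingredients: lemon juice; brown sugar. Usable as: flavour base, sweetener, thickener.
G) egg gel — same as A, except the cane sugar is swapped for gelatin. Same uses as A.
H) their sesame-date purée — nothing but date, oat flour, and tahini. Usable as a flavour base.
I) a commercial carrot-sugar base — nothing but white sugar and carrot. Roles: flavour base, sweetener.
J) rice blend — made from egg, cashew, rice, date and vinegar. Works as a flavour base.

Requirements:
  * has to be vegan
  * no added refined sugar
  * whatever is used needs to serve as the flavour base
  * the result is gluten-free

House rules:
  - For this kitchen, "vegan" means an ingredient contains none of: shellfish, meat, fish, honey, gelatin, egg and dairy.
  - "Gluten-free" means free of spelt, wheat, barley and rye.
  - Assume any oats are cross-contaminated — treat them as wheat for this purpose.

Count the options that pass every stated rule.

0

A: has egg, so not vegan; has oat flour, so not gluten-free (and 1 more) — reject
B: has rye, so not gluten-free — out
C: has brown sugar, so not no-added-sugar — out
D: has chicken stock, so not vegan — no
E: has beef, so not vegan; has spelt, so not gluten-free (and 1 more) — no
F: has brown sugar, so not no-added-sugar — out
G: has egg, so not vegan; has oat flour, so not gluten-free — reject
H: has oat flour, so not gluten-free — out
I: has white sugar, so not no-added-sugar — reject
J: has egg, so not vegan — out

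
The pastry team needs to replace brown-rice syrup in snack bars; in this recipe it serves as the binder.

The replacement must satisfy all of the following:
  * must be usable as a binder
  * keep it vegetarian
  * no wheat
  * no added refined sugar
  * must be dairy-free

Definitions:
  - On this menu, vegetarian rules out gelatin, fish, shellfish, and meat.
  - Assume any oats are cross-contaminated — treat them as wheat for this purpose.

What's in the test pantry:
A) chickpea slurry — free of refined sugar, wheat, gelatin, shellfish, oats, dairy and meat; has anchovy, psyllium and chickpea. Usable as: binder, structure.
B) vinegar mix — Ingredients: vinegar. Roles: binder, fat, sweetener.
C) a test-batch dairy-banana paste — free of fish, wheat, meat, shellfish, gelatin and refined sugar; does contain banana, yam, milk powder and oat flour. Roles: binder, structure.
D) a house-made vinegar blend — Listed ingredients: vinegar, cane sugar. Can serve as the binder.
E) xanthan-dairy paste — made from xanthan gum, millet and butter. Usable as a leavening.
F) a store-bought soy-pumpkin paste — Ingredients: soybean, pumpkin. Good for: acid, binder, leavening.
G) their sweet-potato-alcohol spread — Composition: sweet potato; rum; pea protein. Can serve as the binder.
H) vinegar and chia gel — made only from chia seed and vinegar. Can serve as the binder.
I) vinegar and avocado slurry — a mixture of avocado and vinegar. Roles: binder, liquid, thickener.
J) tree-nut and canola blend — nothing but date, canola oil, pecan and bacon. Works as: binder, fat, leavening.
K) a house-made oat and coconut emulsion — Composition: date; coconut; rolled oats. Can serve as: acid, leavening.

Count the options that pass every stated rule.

A: has anchovy, so not vegetarian — out
B: works as a binder, no dairy, wheat-free — keep
C: has oat flour, so not wheat-free; has milk powder, so not dairy-free — reject
D: has cane sugar, so not no-added-sugar — out
E: not usable as a binder; has butter, so not dairy-free — out
F: vegetarian, wheat-free — OK
G: only rum, sweet potato, and pea protein; none excluded — valid
H: only chia seed and vinegar; none excluded — OK
I: only vinegar and avocado; none excluded — OK
J: has bacon, so not vegetarian — out
K: not usable as a binder; has rolled oats, so not wheat-free — no

5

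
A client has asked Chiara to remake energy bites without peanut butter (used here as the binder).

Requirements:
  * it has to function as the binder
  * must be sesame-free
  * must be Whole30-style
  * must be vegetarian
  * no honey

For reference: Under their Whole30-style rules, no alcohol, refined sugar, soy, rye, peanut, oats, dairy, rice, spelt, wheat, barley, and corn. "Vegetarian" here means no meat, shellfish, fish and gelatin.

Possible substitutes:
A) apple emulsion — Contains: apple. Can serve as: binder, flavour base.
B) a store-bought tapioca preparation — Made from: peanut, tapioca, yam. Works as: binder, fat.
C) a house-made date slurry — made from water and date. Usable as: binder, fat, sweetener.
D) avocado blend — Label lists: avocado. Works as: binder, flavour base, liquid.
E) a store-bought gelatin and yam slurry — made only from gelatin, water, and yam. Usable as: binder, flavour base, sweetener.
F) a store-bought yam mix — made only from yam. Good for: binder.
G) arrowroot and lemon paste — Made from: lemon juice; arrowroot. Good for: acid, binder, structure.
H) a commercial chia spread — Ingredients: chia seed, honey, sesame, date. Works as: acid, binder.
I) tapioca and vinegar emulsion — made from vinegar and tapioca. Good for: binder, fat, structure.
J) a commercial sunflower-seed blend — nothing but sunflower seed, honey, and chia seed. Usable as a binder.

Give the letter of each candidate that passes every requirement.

A: no honey, no sesame — OK
B: has peanut, so not Whole30-style — no
C: no sesame, Whole30-style — OK
D: no honey, no sesame — keep
E: has gelatin, so not vegetarian — reject
F: all constraints satisfied — OK
G: only lemon juice and arrowroot; none excluded — valid
H: has sesame, so not sesame-free; has honey, so not honey-free — out
I: only vinegar and tapioca; none excluded — valid
J: has honey, so not honey-free — reject

A, C, D, F, G, I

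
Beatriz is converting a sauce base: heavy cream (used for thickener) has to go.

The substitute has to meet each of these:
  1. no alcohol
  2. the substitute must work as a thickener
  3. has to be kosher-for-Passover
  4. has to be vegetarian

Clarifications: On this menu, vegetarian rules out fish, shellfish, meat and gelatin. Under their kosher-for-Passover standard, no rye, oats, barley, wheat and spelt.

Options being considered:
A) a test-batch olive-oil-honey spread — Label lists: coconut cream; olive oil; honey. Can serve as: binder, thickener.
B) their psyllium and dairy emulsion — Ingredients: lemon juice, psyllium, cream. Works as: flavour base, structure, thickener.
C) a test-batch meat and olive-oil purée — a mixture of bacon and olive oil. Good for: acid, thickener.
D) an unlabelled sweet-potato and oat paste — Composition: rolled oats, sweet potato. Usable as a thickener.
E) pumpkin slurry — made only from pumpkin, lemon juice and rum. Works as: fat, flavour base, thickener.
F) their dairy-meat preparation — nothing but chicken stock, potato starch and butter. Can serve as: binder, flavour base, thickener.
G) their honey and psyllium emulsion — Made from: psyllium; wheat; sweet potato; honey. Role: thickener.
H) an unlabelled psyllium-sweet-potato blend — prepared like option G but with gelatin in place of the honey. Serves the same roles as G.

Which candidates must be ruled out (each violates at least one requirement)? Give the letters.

A: only coconut cream, honey and olive oil; none excluded — keep
B: works as a thickener, no alcohol, vegetarian — OK
C: has bacon, so not vegetarian — out
D: has rolled oats, so not kosher-for-Passover — no
E: has rum, so not alcohol-free — no
F: has chicken stock, so not vegetarian — reject
G: has wheat, so not kosher-for-Passover — no
H: has gelatin, so not vegetarian; has wheat, so not kosher-for-Passover — out

C, D, E, F, G, H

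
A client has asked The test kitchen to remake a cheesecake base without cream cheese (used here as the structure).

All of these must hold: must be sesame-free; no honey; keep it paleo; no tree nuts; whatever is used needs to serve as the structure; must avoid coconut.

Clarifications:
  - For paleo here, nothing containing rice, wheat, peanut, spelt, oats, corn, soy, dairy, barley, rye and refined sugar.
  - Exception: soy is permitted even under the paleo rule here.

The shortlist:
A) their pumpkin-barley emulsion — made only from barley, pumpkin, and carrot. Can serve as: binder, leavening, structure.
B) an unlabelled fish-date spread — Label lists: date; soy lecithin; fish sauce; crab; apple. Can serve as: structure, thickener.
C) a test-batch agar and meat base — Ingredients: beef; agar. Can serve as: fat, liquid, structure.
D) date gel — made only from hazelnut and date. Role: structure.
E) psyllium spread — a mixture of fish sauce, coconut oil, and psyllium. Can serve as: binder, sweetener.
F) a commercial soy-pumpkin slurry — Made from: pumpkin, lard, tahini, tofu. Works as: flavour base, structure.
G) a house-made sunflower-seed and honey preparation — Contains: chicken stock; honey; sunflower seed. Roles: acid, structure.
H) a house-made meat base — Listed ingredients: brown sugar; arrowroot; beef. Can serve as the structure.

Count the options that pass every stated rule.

A: has barley, so not paleo — out
B: soy is permitted under the paleo carve-out; nothing else excluded — keep
C: paleo, no tree nuts — keep
D: has hazelnut, so not tree-nut-free — reject
E: not usable as a structure; has coconut oil, so not coconut-free — no
F: has tahini, so not sesame-free — out
G: has honey, so not honey-free — out
H: has brown sugar, so not paleo — reject

2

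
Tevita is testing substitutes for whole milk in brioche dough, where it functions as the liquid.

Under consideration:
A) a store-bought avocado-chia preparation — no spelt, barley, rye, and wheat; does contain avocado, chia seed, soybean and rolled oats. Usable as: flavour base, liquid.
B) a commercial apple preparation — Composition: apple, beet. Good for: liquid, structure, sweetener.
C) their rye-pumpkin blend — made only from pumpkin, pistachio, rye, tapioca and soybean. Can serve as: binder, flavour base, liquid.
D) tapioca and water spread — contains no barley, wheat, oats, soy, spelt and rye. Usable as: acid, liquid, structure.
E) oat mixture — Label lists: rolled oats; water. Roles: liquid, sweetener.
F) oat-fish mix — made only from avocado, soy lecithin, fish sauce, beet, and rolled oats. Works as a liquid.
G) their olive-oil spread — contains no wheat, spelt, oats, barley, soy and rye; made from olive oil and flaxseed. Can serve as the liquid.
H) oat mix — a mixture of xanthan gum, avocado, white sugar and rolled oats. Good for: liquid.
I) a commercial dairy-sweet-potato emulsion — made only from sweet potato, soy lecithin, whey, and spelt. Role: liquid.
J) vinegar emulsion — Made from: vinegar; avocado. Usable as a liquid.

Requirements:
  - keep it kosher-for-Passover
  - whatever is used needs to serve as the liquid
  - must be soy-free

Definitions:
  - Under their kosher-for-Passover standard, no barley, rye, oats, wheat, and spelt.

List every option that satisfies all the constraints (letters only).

A: has rolled oats, so not kosher-for-Passover; has soybean, so not soy-free — reject
B: only beet and apple; none excluded — OK
C: has rye, so not kosher-for-Passover; has soybean, so not soy-free — no
D: all constraints satisfied — valid
E: has rolled oats, so not kosher-for-Passover — reject
F: has rolled oats, so not kosher-for-Passover; has soy lecithin, so not soy-free — out
G: works as a liquid, no soy, kosher-for-Passover — OK
H: has rolled oats, so not kosher-for-Passover — out
I: has spelt, so not kosher-for-Passover; has soy lecithin, so not soy-free — reject
J: every rule checks out — keep

B, D, G, J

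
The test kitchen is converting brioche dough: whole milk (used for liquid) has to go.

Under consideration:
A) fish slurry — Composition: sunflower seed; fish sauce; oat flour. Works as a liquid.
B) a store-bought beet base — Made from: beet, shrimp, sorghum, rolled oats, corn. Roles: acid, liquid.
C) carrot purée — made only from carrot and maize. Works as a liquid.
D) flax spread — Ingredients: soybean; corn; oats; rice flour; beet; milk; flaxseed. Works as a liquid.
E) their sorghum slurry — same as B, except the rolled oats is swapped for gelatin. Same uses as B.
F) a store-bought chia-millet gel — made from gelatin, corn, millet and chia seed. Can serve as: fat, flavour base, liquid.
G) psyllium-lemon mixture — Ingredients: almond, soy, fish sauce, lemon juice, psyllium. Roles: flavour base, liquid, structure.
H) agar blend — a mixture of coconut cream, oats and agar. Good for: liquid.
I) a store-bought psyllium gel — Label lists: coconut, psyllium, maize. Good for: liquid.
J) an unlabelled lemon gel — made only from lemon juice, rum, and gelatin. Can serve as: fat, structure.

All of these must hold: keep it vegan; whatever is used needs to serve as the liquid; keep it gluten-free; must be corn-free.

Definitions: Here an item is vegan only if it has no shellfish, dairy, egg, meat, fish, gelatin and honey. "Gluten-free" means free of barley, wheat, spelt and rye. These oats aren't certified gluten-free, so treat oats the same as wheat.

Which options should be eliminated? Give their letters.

A, B, C, D, E, F, G, H, I, J

A: has fish sauce, so not vegan; has oat flour, so not gluten-free — out
B: has shrimp, so not vegan; has rolled oats, so not gluten-free (and 1 more) — out
C: has maize, so not corn-free — out
D: has milk, so not vegan; has oats, so not gluten-free (and 1 more) — out
E: has gelatin, so not vegan; has corn, so not corn-free — out
F: has gelatin, so not vegan; has corn, so not corn-free — no
G: has fish sauce, so not vegan — out
H: has oats, so not gluten-free — no
I: has maize, so not corn-free — no
J: not usable as a liquid; has gelatin, so not vegan — no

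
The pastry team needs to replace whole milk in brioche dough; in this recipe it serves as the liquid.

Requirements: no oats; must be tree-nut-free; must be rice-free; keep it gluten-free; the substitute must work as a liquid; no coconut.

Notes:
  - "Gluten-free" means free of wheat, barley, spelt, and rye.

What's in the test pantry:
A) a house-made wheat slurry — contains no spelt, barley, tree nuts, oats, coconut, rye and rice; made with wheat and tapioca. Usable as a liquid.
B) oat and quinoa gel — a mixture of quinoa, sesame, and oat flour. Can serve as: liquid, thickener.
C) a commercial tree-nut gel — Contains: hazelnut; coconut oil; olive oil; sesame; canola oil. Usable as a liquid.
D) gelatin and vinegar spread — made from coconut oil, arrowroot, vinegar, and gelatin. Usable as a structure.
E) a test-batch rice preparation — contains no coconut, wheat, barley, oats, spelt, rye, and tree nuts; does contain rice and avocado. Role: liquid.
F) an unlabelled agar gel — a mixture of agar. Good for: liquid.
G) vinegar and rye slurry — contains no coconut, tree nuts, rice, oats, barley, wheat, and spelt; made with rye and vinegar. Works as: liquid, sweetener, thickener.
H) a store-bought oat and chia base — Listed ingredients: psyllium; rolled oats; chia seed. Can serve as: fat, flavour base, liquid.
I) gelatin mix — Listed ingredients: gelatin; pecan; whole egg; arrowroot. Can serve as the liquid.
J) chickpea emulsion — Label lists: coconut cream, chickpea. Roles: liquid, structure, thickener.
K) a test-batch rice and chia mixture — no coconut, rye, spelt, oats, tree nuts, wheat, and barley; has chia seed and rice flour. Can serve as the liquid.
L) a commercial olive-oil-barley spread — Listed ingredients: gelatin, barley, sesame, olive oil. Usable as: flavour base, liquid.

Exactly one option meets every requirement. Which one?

A: has wheat, so not gluten-free — reject
B: has oat flour, so not oat-free — no
C: has hazelnut, so not tree-nut-free; has coconut oil, so not coconut-free — no
D: not usable as a liquid; has coconut oil, so not coconut-free — no
E: has rice, so not rice-free — no
F: all constraints satisfied — valid
G: has rye, so not gluten-free — reject
H: has rolled oats, so not oat-free — reject
I: has pecan, so not tree-nut-free — reject
J: has coconut cream, so not coconut-free — out
K: has rice flour, so not rice-free — out
L: has barley, so not gluten-free — out

F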